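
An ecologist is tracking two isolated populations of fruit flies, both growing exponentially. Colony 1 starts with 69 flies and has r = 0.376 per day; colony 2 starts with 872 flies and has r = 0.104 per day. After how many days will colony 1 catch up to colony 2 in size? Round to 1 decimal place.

Set 69·e^(0.376t) = 872·e^(0.104t).
e^((0.376 − 0.104)t) = 872/69 → e^(0.272·t) = 12.638.
0.272·t = ln(12.638) = 2.5367, so t = 2.5367/0.272 = 9.326.

9.3 days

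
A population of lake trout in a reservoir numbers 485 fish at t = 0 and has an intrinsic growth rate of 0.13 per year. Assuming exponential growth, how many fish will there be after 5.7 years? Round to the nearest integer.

1018 fish

N(t) = N₀·e^(rt) = 485 × e^(0.13×5.7) = 485 × e^0.741.
e^0.741 ≈ 2.098, so N ≈ 485 × 2.098 = 1017.55.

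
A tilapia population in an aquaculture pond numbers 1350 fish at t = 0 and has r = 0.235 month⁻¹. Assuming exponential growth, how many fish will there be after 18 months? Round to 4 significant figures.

N(t) = N₀·e^(rt) = 1350 × e^(0.235×18) = 1350 × e^4.23.
e^4.23 ≈ 68.717, so N ≈ 1350 × 68.717 = 92768.3.

92770 fish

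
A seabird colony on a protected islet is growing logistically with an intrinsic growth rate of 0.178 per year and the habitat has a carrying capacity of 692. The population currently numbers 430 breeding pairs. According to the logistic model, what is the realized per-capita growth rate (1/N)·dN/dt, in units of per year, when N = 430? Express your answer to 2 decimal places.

(1/N)·dN/dt = r(1 − N/K) = 0.178 × (1 − 430/692).
= 0.178 × 0.37861 = 0.067393.

0.07 per year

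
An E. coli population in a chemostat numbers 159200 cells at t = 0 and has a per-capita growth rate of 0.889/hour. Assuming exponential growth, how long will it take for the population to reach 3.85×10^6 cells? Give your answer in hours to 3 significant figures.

3.58 hours

Set N₀·e^(rt) = 3.85×10^6: e^(0.889·t) = 3.85×10^6/159200 = 24.183.
0.889·t = ln(24.183) = 3.1857, so t = 3.1857/0.889 = 3.5834.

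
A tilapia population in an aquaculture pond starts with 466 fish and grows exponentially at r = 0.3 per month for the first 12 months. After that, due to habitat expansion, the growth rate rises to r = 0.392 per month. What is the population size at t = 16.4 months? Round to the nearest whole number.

95701 fish

Phase 1: N(12) = 466·e^(0.3×12) = 466·e^3.6 = 17054.8.
Phase 2 runs for 16.4 − 12 = 4.4 months at r = 0.392.
N(16.4) = 17054.8·e^(0.392×4.4) = 17054.8·e^1.725 = 95701.2.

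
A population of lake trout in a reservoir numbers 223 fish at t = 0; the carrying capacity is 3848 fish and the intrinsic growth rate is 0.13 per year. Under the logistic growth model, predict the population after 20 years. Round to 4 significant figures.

1743 fish

A = (K − N₀)/N₀ = (3848 − 223)/223 = 16.256.
N(t) = K/(1 + A·e^(−rt)) = 3848/(1 + 16.256×e^(−0.13×20)).
e^(−2.6) = 0.074274; denominator = 1 + 16.256×0.074274 = 2.2074.
N = 3848/2.2074 = 1743.26.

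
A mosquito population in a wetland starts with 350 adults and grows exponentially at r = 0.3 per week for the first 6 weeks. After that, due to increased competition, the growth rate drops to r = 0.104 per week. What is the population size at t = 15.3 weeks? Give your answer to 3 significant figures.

Phase 1: N(6) = 350·e^(0.3×6) = 350·e^1.8 = 2117.38.
Phase 2 runs for 15.3 − 6 = 9.3 weeks at r = 0.104.
N(15.3) = 2117.38·e^(0.104×9.3) = 2117.38·e^0.9672 = 5569.9.

5570 adults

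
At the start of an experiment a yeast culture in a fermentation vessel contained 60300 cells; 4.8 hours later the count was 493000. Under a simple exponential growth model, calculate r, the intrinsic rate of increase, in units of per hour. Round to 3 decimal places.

0.438 per hour

From N(t) = N₀·e^(rt): e^(r·4.8) = 493000/60300 = 8.1758.
r·4.8 = ln(8.1758) = 2.1012, so r = 2.1012/4.8 = 0.43775.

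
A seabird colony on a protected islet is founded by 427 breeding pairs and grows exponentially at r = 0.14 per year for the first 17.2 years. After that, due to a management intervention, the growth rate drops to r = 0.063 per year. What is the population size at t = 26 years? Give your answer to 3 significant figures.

Phase 1: N(17.2) = 427·e^(0.14×17.2) = 427·e^2.408 = 4744.7.
Phase 2 runs for 26 − 17.2 = 8.8 years at r = 0.063.
N(26) = 4744.7·e^(0.063×8.8) = 4744.7·e^0.5544 = 8260.03.

8260 breeding pairs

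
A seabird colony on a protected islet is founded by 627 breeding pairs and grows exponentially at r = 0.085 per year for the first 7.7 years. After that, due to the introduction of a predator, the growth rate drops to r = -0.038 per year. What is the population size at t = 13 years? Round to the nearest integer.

Phase 1: N(7.7) = 627·e^(0.085×7.7) = 627·e^0.6545 = 1206.46.
Phase 2 runs for 13 − 7.7 = 5.3 years at r = -0.038.
N(13) = 1206.46·e^(-0.038×5.3) = 1206.46·e^-0.2014 = 986.385.

986 breeding pairs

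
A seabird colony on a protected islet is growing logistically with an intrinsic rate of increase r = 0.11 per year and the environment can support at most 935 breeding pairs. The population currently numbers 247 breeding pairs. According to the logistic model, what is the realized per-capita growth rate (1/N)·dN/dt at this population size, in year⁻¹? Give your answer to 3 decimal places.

(1/N)·dN/dt = r(1 − N/K) = 0.11 × (1 − 247/935).
= 0.11 × 0.73583 = 0.080941.

0.081 per year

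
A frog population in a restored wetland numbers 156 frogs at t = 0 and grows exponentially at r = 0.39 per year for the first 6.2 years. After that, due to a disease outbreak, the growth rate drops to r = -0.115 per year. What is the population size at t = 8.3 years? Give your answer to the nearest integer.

Phase 1: N(6.2) = 156·e^(0.39×6.2) = 156·e^2.418 = 1750.85.
Phase 2 runs for 8.3 − 6.2 = 2.1 years at r = -0.115.
N(8.3) = 1750.85·e^(-0.115×2.1) = 1750.85·e^-0.2415 = 1375.2.

1375 frogs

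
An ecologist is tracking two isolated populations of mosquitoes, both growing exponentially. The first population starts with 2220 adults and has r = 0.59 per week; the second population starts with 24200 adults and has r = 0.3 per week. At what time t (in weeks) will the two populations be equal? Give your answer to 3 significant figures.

Set 2220·e^(0.59t) = 24200·e^(0.3t).
e^((0.59 − 0.3)t) = 24200/2220 → e^(0.29·t) = 10.901.
0.29·t = ln(10.901) = 2.3888, so t = 2.3888/0.29 = 8.2374.

8.24 weeks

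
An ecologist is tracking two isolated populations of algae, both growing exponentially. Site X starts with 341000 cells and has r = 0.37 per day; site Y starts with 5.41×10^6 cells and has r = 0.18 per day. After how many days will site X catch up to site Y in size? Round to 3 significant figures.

14.5 days

Set 341000·e^(0.37t) = 5.41×10^6·e^(0.18t).
e^((0.37 − 0.18)t) = 5.41×10^6/341000 → e^(0.19·t) = 15.865.
0.19·t = ln(15.865) = 2.7641, so t = 2.7641/0.19 = 14.548.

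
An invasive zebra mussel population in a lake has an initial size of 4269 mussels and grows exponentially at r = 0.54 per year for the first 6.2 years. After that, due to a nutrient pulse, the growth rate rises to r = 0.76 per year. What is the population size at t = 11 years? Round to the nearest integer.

4662838 mussels

Phase 1: N(6.2) = 4269·e^(0.54×6.2) = 4269·e^3.348 = 121435.
Phase 2 runs for 11 − 6.2 = 4.8 years at r = 0.76.
N(11) = 121435·e^(0.76×4.8) = 121435·e^3.648 = 4.662838×10^6.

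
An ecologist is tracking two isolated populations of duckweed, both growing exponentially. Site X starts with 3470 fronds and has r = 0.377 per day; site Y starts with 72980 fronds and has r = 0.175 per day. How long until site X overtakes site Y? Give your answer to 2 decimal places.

15.08 days

Set 3470·e^(0.377t) = 72980·e^(0.175t).
e^((0.377 − 0.175)t) = 72980/3470 → e^(0.202·t) = 21.032.
0.202·t = ln(21.032) = 3.046, so t = 3.046/0.202 = 15.079.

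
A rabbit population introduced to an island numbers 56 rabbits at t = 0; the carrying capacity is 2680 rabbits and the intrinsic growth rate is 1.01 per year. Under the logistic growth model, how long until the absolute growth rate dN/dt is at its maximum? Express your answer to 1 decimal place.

Logistic growth is fastest at N = K/2 = 1340.
A = (K − N₀)/N₀ = 46.857. Set K/(1 + A·e^(−rt)) = K/2 → A·e^(−rt) = 1.
e^(−1.01t) = 1/46.857 = 0.0213415, so t = ln(46.857)/1.01 = 3.8471/1.01 = 3.809.

3.8 years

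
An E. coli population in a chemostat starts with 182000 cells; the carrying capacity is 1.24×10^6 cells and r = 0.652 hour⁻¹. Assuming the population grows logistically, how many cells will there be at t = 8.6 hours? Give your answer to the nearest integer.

A = (K − N₀)/N₀ = (1.24×10^6 − 182000)/182000 = 5.8132.
N(t) = K/(1 + A·e^(−rt)) = 1.24×10^6/(1 + 5.8132×e^(−0.652×8.6)).
e^(−5.607) = 0.0036713; denominator = 1 + 5.8132×0.0036713 = 1.0213.
N = 1.24×10^6/1.0213 = 1.214089×10^6.

1214089 cells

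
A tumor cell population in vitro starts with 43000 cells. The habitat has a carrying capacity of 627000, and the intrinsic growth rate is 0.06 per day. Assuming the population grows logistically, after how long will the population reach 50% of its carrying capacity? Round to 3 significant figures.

43.5 days

A = (K − N₀)/N₀ = (627000 − 43000)/43000 = 13.581.
Solve 627000/(1 + 13.581·e^(−0.06t)) = 313500: 1 + 13.581·e^(−0.06t) = 2, so e^(−0.06t) = 0.0736301.
−0.06·t = ln(0.0736301) = -2.6087, so t = 2.6087/0.06 = 43.478.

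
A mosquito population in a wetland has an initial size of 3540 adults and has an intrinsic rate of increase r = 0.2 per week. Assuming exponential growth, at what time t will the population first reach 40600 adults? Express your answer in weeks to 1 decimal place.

Set N₀·e^(rt) = 40600: e^(0.2·t) = 40600/3540 = 11.469.
0.2·t = ln(11.469) = 2.4396, so t = 2.4396/0.2 = 12.198.

12.2 weeks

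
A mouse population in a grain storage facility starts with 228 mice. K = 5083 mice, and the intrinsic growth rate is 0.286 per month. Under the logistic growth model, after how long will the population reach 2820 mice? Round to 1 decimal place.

11.5 months

A = (K − N₀)/N₀ = (5083 − 228)/228 = 21.294.
Solve 5083/(1 + 21.294·e^(−0.286t)) = 2820: 1 + 21.294·e^(−0.286t) = 1.8025, so e^(−0.286t) = 0.0376861.
−0.286·t = ln(0.0376861) = -3.2785, so t = 3.2785/0.286 = 11.463.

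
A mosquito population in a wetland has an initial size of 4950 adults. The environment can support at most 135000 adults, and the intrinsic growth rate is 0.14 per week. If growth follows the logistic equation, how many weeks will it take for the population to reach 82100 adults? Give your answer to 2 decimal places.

26.49 weeks

A = (K − N₀)/N₀ = (135000 − 4950)/4950 = 26.273.
Solve 135000/(1 + 26.273·e^(−0.14t)) = 82100: 1 + 26.273·e^(−0.14t) = 1.6443, so e^(−0.14t) = 0.0245249.
−0.14·t = ln(0.0245249) = -3.7081, so t = 3.7081/0.14 = 26.486.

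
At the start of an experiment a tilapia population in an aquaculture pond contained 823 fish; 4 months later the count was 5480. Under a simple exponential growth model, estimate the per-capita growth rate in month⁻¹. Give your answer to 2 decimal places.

0.47 per month

From N(t) = N₀·e^(rt): e^(r·4) = 5480/823 = 6.6586.
r·4 = ln(6.6586) = 1.8959, so r = 1.8959/4 = 0.47398.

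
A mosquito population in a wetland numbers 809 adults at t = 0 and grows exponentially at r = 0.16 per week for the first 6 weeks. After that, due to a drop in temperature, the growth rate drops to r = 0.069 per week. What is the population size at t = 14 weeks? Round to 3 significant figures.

Phase 1: N(6) = 809·e^(0.16×6) = 809·e^0.96 = 2112.86.
Phase 2 runs for 14 − 6 = 8 weeks at r = 0.069.
N(14) = 2112.86·e^(0.069×8) = 2112.86·e^0.552 = 3669.46.

3670 adults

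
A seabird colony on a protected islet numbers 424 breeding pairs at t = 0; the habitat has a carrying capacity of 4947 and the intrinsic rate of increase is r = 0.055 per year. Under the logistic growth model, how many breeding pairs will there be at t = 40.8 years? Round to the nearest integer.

A = (K − N₀)/N₀ = (4947 − 424)/424 = 10.667.
N(t) = K/(1 + A·e^(−rt)) = 4947/(1 + 10.667×e^(−0.055×40.8)).
e^(−2.244) = 0.10603; denominator = 1 + 10.667×0.10603 = 2.1311.
N = 4947/2.1311 = 2321.33.

2321 breeding pairs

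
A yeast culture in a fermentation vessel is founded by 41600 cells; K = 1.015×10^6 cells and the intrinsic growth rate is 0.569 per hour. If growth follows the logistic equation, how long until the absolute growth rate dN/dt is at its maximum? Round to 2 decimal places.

Logistic growth is fastest at N = K/2 = 507500.
A = (K − N₀)/N₀ = 23.399. Set K/(1 + A·e^(−rt)) = K/2 → A·e^(−rt) = 1.
e^(−0.569t) = 1/23.399 = 0.0427368, so t = ln(23.399)/0.569 = 3.1527/0.569 = 5.5408.

5.54 hours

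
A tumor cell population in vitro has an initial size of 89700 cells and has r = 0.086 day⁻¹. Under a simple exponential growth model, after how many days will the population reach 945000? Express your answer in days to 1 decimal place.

Set N₀·e^(rt) = 945000: e^(0.086·t) = 945000/89700 = 10.535.
0.086·t = ln(10.535) = 2.3547, so t = 2.3547/0.086 = 27.38.

27.4 days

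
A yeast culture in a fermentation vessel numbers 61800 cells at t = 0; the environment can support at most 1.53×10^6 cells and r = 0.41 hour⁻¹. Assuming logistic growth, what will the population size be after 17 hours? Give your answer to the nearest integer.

1496591 cells

A = (K − N₀)/N₀ = (1.53×10^6 − 61800)/61800 = 23.757.
N(t) = K/(1 + A·e^(−rt)) = 1.53×10^6/(1 + 23.757×e^(−0.41×17)).
e^(−6.97) = 0.00093965; denominator = 1 + 23.757×0.00093965 = 1.0223.
N = 1.53×10^6/1.0223 = 1.496591×10^6.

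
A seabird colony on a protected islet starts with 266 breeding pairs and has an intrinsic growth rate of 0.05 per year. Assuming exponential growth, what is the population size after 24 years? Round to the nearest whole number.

883 breeding pairs

N(t) = N₀·e^(rt) = 266 × e^(0.05×24) = 266 × e^1.2.
e^1.2 ≈ 3.3201, so N ≈ 266 × 3.3201 = 883.151.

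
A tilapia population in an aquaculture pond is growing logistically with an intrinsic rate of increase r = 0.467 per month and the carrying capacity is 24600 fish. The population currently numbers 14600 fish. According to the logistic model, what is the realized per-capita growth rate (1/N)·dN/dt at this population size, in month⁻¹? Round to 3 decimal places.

(1/N)·dN/dt = r(1 − N/K) = 0.467 × (1 − 14600/24600).
= 0.467 × 0.4065 = 0.18984.

0.190 per month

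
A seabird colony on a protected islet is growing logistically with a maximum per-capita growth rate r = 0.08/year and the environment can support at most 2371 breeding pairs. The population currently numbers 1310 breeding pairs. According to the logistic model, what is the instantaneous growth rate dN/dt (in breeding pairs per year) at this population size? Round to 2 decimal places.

46.90 breeding pairs per year

dN/dt = rN(1 − N/K) = 0.08 × 1310 × (1 − 1310/2371).
1 − 1310/2371 = 0.44749; dN/dt = 0.08 × 1310 × 0.44749 = 46.897.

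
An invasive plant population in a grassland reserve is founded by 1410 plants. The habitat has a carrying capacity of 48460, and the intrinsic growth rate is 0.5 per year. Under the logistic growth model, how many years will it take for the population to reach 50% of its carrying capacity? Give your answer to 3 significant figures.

A = (K − N₀)/N₀ = (48460 − 1410)/1410 = 33.369.
Solve 48460/(1 + 33.369·e^(−0.5t)) = 24230: 1 + 33.369·e^(−0.5t) = 2, so e^(−0.5t) = 0.0299681.
−0.5·t = ln(0.0299681) = -3.5076, so t = 3.5076/0.5 = 7.0152.

7.02 years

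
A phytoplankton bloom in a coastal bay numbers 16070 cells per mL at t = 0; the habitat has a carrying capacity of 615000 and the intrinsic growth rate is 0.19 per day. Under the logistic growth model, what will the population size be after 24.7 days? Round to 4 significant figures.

A = (K − N₀)/N₀ = (615000 − 16070)/16070 = 37.27.
N(t) = K/(1 + A·e^(−rt)) = 615000/(1 + 37.27×e^(−0.19×24.7)).
e^(−4.693) = 0.0091592; denominator = 1 + 37.27×0.0091592 = 1.3414.
N = 615000/1.3414 = 458489.

458500 cells per mL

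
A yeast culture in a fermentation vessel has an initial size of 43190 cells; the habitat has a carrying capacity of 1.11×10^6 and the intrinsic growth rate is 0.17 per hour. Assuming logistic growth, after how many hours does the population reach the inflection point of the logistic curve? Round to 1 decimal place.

Logistic growth is fastest at N = K/2 = 555000.
A = (K − N₀)/N₀ = 24.7. Set K/(1 + A·e^(−rt)) = K/2 → A·e^(−rt) = 1.
e^(−0.17t) = 1/24.7 = 0.0404852, so t = ln(24.7)/0.17 = 3.2068/0.17 = 18.864.

18.9 hours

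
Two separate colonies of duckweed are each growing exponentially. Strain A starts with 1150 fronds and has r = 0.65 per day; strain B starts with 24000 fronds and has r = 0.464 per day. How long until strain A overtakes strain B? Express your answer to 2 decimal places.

16.33 days

Set 1150·e^(0.65t) = 24000·e^(0.464t).
e^((0.65 − 0.464)t) = 24000/1150 → e^(0.186·t) = 20.87.
0.186·t = ln(20.87) = 3.0383, so t = 3.0383/0.186 = 16.335.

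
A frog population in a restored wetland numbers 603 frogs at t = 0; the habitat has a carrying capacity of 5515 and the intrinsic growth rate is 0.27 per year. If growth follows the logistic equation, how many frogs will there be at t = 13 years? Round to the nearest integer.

4435 frogs

A = (K − N₀)/N₀ = (5515 − 603)/603 = 8.1459.
N(t) = K/(1 + A·e^(−rt)) = 5515/(1 + 8.1459×e^(−0.27×13)).
e^(−3.51) = 0.029897; denominator = 1 + 8.1459×0.029897 = 1.2435.
N = 5515/1.2435 = 4434.93.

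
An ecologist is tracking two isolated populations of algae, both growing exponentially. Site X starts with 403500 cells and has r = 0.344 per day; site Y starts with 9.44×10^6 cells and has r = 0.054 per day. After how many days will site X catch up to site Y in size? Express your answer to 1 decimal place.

10.9 days

Set 403500·e^(0.344t) = 9.44×10^6·e^(0.054t).
e^((0.344 − 0.054)t) = 9.44×10^6/403500 → e^(0.29·t) = 23.395.
0.29·t = ln(23.395) = 3.1525, so t = 3.1525/0.29 = 10.871.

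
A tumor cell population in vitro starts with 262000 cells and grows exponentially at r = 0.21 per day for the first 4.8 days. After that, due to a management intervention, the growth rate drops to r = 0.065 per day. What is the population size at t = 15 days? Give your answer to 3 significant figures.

1390000 cells

Phase 1: N(4.8) = 262000·e^(0.21×4.8) = 262000·e^1.008 = 717910.
Phase 2 runs for 15 − 4.8 = 10.2 days at r = 0.065.
N(15) = 717910·e^(0.065×10.2) = 717910·e^0.663 = 1.39318×10^6.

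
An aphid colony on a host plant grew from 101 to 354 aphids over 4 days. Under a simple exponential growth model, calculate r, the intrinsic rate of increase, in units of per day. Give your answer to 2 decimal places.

0.31 per day

From N(t) = N₀·e^(rt): e^(r·4) = 354/101 = 3.505.
r·4 = ln(3.505) = 1.2542, so r = 1.2542/4 = 0.31354.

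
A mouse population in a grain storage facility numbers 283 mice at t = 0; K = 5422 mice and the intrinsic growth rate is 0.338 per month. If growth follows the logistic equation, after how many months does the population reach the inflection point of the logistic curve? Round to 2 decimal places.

Logistic growth is fastest at N = K/2 = 2711.
A = (K − N₀)/N₀ = 18.159. Set K/(1 + A·e^(−rt)) = K/2 → A·e^(−rt) = 1.
e^(−0.338t) = 1/18.159 = 0.0550691, so t = ln(18.159)/0.338 = 2.8992/0.338 = 8.5774.

8.58 months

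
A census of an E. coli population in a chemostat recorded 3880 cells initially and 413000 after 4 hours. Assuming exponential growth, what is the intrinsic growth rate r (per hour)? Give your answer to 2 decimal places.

1.17 per hour

From N(t) = N₀·e^(rt): e^(r·4) = 413000/3880 = 106.44.
r·4 = ln(106.44) = 4.6676, so r = 4.6676/4 = 1.1669.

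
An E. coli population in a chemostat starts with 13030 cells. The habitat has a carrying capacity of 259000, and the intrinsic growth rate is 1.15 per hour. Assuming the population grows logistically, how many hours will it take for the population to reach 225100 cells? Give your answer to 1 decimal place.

4.2 hours

A = (K − N₀)/N₀ = (259000 − 13030)/13030 = 18.877.
Solve 259000/(1 + 18.877·e^(−1.15t)) = 225100: 1 + 18.877·e^(−1.15t) = 1.1506, so e^(−1.15t) = 0.00797786.
−1.15·t = ln(0.00797786) = -4.8311, so t = 4.8311/1.15 = 4.2009.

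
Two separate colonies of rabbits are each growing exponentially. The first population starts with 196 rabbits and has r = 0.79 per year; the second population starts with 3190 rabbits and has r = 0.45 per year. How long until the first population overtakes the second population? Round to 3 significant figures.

Set 196·e^(0.79t) = 3190·e^(0.45t).
e^((0.79 − 0.45)t) = 3190/196 → e^(0.34·t) = 16.276.
0.34·t = ln(16.276) = 2.7897, so t = 2.7897/0.34 = 8.2049.

8.20 years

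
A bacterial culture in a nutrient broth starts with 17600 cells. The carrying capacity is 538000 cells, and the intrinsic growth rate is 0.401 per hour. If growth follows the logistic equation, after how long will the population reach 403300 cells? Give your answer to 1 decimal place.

11.2 hours

A = (K − N₀)/N₀ = (538000 − 17600)/17600 = 29.568.
Solve 538000/(1 + 29.568·e^(−0.401t)) = 403300: 1 + 29.568·e^(−0.401t) = 1.334, so e^(−0.401t) = 0.0112957.
−0.401·t = ln(0.0112957) = -4.4833, so t = 4.4833/0.401 = 11.18.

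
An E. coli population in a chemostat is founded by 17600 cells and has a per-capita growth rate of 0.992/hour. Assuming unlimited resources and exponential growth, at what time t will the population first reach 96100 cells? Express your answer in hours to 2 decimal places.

Set N₀·e^(rt) = 96100: e^(0.992·t) = 96100/17600 = 5.4602.
0.992·t = ln(5.4602) = 1.6975, so t = 1.6975/0.992 = 1.7112.

1.71 hours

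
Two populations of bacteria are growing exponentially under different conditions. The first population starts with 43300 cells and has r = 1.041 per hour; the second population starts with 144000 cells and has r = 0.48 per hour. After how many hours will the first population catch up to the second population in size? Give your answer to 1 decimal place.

2.1 hours

Set 43300·e^(1.041t) = 144000·e^(0.48t).
e^((1.041 − 0.48)t) = 144000/43300 → e^(0.561·t) = 3.3256.
0.561·t = ln(3.3256) = 1.2017, so t = 1.2017/0.561 = 2.142.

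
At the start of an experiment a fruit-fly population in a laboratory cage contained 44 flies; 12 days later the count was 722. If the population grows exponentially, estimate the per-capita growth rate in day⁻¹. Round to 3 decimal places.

0.233 per day

From N(t) = N₀·e^(rt): e^(r·12) = 722/44 = 16.409.
r·12 = ln(16.409) = 2.7978, so r = 2.7978/12 = 0.23315.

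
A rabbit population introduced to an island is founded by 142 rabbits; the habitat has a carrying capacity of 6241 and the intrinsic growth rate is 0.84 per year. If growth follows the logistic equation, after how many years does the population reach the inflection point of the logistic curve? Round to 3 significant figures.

Logistic growth is fastest at N = K/2 = 3120.5.
A = (K − N₀)/N₀ = 42.951. Set K/(1 + A·e^(−rt)) = K/2 → A·e^(−rt) = 1.
e^(−0.84t) = 1/42.951 = 0.0232825, so t = ln(42.951)/0.84 = 3.7601/0.84 = 4.4763.

4.48 years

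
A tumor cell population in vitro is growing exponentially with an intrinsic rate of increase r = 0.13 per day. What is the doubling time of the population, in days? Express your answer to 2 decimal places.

Doubling time t_d = ln(2)/r = 0.6931/0.13 = 5.3319.

5.33 days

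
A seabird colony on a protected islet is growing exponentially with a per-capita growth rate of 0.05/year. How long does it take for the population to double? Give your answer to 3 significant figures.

13.9 years

Doubling time t_d = ln(2)/r = 0.6931/0.05 = 13.863.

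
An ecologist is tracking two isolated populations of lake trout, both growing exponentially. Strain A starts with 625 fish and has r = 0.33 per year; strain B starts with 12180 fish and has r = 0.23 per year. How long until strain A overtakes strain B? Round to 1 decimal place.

29.7 years

Set 625·e^(0.33t) = 12180·e^(0.23t).
e^((0.33 − 0.23)t) = 12180/625 → e^(0.1·t) = 19.488.
0.1·t = ln(19.488) = 2.9698, so t = 2.9698/0.1 = 29.698.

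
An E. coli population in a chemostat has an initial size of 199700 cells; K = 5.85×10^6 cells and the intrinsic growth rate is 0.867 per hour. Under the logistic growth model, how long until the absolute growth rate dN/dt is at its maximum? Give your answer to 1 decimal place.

Logistic growth is fastest at N = K/2 = 2.925×10^6.
A = (K − N₀)/N₀ = 28.294. Set K/(1 + A·e^(−rt)) = K/2 → A·e^(−rt) = 1.
e^(−0.867t) = 1/28.294 = 0.0353433, so t = ln(28.294)/0.867 = 3.3426/0.867 = 3.8554.

3.9 hours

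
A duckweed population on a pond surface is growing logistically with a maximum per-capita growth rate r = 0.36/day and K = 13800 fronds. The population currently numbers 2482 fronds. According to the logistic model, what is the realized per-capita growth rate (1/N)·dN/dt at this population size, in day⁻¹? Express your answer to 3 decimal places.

(1/N)·dN/dt = r(1 − N/K) = 0.36 × (1 − 2482/13800).
= 0.36 × 0.82014 = 0.29525.

0.295 per day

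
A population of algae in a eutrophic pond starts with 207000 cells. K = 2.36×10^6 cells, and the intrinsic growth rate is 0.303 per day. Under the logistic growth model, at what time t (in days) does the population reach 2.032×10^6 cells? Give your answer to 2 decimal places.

A = (K − N₀)/N₀ = (2.36×10^6 − 207000)/207000 = 10.401.
Solve 2.36×10^6/(1 + 10.401·e^(−0.303t)) = 2.032×10^6: 1 + 10.401·e^(−0.303t) = 1.1614, so e^(−0.303t) = 0.0155195.
−0.303·t = ln(0.0155195) = -4.1657, so t = 4.1657/0.303 = 13.748.

13.75 days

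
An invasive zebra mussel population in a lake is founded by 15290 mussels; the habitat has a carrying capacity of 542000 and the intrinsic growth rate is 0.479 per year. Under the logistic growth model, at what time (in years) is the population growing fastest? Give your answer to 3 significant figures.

7.39 years

Logistic growth is fastest at N = K/2 = 271000.
A = (K − N₀)/N₀ = 34.448. Set K/(1 + A·e^(−rt)) = K/2 → A·e^(−rt) = 1.
e^(−0.479t) = 1/34.448 = 0.0290293, so t = ln(34.448)/0.479 = 3.5395/0.479 = 7.3893.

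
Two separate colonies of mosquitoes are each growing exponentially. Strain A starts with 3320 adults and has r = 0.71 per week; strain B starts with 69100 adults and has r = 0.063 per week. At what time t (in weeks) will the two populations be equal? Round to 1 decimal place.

4.7 weeks

Set 3320·e^(0.71t) = 69100·e^(0.063t).
e^((0.71 − 0.063)t) = 69100/3320 → e^(0.647·t) = 20.813.
0.647·t = ln(20.813) = 3.0356, so t = 3.0356/0.647 = 4.6918.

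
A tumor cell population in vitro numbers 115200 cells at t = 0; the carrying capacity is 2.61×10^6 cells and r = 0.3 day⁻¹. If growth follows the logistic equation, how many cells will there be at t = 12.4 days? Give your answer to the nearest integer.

A = (K − N₀)/N₀ = (2.61×10^6 − 115200)/115200 = 21.656.
N(t) = K/(1 + A·e^(−rt)) = 2.61×10^6/(1 + 21.656×e^(−0.3×12.4)).
e^(−3.72) = 0.024234; denominator = 1 + 21.656×0.024234 = 1.5248.
N = 2.61×10^6/1.5248 = 1.711681×10^6.

1711681 cells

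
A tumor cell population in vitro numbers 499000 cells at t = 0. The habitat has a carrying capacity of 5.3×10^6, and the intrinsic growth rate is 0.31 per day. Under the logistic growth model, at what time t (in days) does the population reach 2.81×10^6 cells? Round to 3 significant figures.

A = (K − N₀)/N₀ = (5.3×10^6 − 499000)/499000 = 9.6212.
Solve 5.3×10^6/(1 + 9.6212·e^(−0.31t)) = 2.81×10^6: 1 + 9.6212·e^(−0.31t) = 1.8861, so e^(−0.31t) = 0.0921005.
−0.31·t = ln(0.0921005) = -2.3849, so t = 2.3849/0.31 = 7.6931.

7.69 days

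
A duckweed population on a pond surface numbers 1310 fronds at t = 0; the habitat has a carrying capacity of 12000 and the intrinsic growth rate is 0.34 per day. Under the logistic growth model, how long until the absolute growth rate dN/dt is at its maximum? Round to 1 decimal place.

6.2 days

Logistic growth is fastest at N = K/2 = 6000.
A = (K − N₀)/N₀ = 8.1603. Set K/(1 + A·e^(−rt)) = K/2 → A·e^(−rt) = 1.
e^(−0.34t) = 1/8.1603 = 0.122544, so t = ln(8.1603)/0.34 = 2.0993/0.34 = 6.1744.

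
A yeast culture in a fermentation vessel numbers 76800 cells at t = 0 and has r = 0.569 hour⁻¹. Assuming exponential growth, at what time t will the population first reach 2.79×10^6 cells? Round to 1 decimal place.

Set N₀·e^(rt) = 2.79×10^6: e^(0.569·t) = 2.79×10^6/76800 = 36.328.
0.569·t = ln(36.328) = 3.5926, so t = 3.5926/0.569 = 6.3139.

6.3 hours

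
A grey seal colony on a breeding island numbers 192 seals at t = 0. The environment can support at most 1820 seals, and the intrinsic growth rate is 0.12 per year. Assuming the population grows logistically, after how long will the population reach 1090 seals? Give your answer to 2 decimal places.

A = (K − N₀)/N₀ = (1820 − 192)/192 = 8.4792.
Solve 1820/(1 + 8.4792·e^(−0.12t)) = 1090: 1 + 8.4792·e^(−0.12t) = 1.6697, so e^(−0.12t) = 0.0789847.
−0.12·t = ln(0.0789847) = -2.5385, so t = 2.5385/0.12 = 21.154.

21.15 years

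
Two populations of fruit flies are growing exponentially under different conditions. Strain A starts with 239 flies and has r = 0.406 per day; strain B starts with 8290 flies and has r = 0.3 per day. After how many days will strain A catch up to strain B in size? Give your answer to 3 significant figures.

Set 239·e^(0.406t) = 8290·e^(0.3t).
e^((0.406 − 0.3)t) = 8290/239 → e^(0.106·t) = 34.686.
0.106·t = ln(34.686) = 3.5463, so t = 3.5463/0.106 = 33.456.

33.5 days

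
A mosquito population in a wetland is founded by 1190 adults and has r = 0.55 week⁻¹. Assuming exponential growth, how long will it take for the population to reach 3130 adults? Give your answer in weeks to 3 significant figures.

Set N₀·e^(rt) = 3130: e^(0.55·t) = 3130/1190 = 2.6303.
0.55·t = ln(2.6303) = 0.96708, so t = 0.96708/0.55 = 1.7583.

1.76 weeks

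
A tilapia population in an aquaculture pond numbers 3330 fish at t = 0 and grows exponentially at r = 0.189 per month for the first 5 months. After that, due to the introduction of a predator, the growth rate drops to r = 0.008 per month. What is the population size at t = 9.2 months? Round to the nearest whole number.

8860 fish

Phase 1: N(5) = 3330·e^(0.189×5) = 3330·e^0.945 = 8567.47.
Phase 2 runs for 9.2 − 5 = 4.2 months at r = 0.008.
N(9.2) = 8567.47·e^(0.008×4.2) = 8567.47·e^0.0336 = 8860.23.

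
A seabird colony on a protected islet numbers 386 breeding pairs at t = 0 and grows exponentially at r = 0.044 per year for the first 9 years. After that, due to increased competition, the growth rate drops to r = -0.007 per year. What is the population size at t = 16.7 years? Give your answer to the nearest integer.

Phase 1: N(9) = 386·e^(0.044×9) = 386·e^0.396 = 573.546.
Phase 2 runs for 16.7 − 9 = 7.7 years at r = -0.007.
N(16.7) = 573.546·e^(-0.007×7.7) = 573.546·e^-0.0539 = 543.45.

543 breeding pairs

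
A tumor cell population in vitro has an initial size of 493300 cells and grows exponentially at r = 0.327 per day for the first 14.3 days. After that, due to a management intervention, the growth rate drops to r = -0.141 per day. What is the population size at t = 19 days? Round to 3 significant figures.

Phase 1: N(14.3) = 493300·e^(0.327×14.3) = 493300·e^4.676 = 5.295604×10^7.
Phase 2 runs for 19 − 14.3 = 4.7 days at r = -0.141.
N(19) = 5.295604×10^7·e^(-0.141×4.7) = 5.295604×10^7·e^-0.6627 = 2.72966×10^7.

27300000 cells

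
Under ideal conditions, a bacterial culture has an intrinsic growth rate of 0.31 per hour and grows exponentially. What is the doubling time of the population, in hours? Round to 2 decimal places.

Doubling time t_d = ln(2)/r = 0.6931/0.31 = 2.236.

2.24 hours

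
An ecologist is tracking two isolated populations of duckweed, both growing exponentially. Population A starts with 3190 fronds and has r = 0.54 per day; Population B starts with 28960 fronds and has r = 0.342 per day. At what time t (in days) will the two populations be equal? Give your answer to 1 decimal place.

Set 3190·e^(0.54t) = 28960·e^(0.342t).
e^((0.54 − 0.342)t) = 28960/3190 → e^(0.198·t) = 9.0784.
0.198·t = ln(9.0784) = 2.2059, so t = 2.2059/0.198 = 11.141.

11.1 days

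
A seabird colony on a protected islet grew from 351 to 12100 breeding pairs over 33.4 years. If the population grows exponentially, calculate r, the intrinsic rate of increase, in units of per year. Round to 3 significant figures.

From N(t) = N₀·e^(rt): e^(r·33.4) = 12100/351 = 34.473.
r·33.4 = ln(34.473) = 3.5402, so r = 3.5402/33.4 = 0.10599.

0.106 per year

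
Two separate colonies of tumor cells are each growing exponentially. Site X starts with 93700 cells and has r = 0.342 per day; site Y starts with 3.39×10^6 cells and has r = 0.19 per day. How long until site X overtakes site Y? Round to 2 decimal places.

23.61 days

Set 93700·e^(0.342t) = 3.39×10^6·e^(0.19t).
e^((0.342 − 0.19)t) = 3.39×10^6/93700 → e^(0.152·t) = 36.179.
0.152·t = ln(36.179) = 3.5885, so t = 3.5885/0.152 = 23.608.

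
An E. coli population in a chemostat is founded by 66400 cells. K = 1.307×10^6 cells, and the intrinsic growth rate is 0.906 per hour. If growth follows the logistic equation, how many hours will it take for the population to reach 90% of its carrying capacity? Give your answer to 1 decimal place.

5.7 hours

A = (K − N₀)/N₀ = (1.307×10^6 − 66400)/66400 = 18.684.
Solve 1.307×10^6/(1 + 18.684·e^(−0.906t)) = 1.1763×10^6: 1 + 18.684·e^(−0.906t) = 1.1111, so e^(−0.906t) = 0.00594694.
−0.906·t = ln(0.00594694) = -5.1249, so t = 5.1249/0.906 = 5.6566.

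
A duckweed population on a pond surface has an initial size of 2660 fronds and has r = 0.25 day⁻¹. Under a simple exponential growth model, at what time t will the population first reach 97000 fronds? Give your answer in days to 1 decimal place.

Set N₀·e^(rt) = 97000: e^(0.25·t) = 97000/2660 = 36.466.
0.25·t = ln(36.466) = 3.5964, so t = 3.5964/0.25 = 14.386.

14.4 days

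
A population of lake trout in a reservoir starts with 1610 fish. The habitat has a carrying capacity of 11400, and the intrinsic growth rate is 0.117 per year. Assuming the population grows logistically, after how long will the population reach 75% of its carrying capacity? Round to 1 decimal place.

A = (K − N₀)/N₀ = (11400 − 1610)/1610 = 6.0807.
Solve 11400/(1 + 6.0807·e^(−0.117t)) = 8550: 1 + 6.0807·e^(−0.117t) = 1.3333, so e^(−0.117t) = 0.0548178.
−0.117·t = ln(0.0548178) = -2.9037, so t = 2.9037/0.117 = 24.818.

24.8 years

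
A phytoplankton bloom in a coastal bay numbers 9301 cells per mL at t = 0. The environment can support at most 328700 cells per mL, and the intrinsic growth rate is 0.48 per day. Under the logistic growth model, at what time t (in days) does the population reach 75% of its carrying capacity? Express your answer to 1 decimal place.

A = (K − N₀)/N₀ = (328700 − 9301)/9301 = 34.34.
Solve 328700/(1 + 34.34·e^(−0.48t)) = 246525: 1 + 34.34·e^(−0.48t) = 1.3333, so e^(−0.48t) = 0.00970677.
−0.48·t = ln(0.00970677) = -4.6349, so t = 4.6349/0.48 = 9.6561.

9.7 days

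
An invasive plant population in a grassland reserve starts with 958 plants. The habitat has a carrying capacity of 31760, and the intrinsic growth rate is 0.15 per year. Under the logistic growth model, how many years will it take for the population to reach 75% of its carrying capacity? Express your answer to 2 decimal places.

A = (K − N₀)/N₀ = (31760 − 958)/958 = 32.152.
Solve 31760/(1 + 32.152·e^(−0.15t)) = 23820: 1 + 32.152·e^(−0.15t) = 1.3333, so e^(−0.15t) = 0.0103673.
−0.15·t = ln(0.0103673) = -4.5691, so t = 4.5691/0.15 = 30.461.

30.46 years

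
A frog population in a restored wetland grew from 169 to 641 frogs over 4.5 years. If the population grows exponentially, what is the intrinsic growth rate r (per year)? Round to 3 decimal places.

From N(t) = N₀·e^(rt): e^(r·4.5) = 641/169 = 3.7929.
r·4.5 = ln(3.7929) = 1.3331, so r = 1.3331/4.5 = 0.29625.

0.296 per year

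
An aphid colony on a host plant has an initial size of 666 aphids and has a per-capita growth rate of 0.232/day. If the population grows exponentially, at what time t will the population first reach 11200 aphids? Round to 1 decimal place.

12.2 days

Set N₀·e^(rt) = 11200: e^(0.232·t) = 11200/666 = 16.817.
0.232·t = ln(16.817) = 2.8224, so t = 2.8224/0.232 = 12.165.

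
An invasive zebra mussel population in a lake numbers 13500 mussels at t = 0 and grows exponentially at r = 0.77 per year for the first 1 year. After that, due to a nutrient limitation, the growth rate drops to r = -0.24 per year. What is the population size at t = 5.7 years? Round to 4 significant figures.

9437 mussels

Phase 1: N(1) = 13500·e^(0.77×1) = 13500·e^0.77 = 29156.8.
Phase 2 runs for 5.7 − 1 = 4.7 years at r = -0.24.
N(5.7) = 29156.8·e^(-0.24×4.7) = 29156.8·e^-1.128 = 9437.49.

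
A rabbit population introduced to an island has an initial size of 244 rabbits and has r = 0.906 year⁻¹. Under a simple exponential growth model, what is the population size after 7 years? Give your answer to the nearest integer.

N(t) = N₀·e^(rt) = 244 × e^(0.906×7) = 244 × e^6.342.
e^6.342 ≈ 567.93, so N ≈ 244 × 567.93 = 138575.

138575 rabbits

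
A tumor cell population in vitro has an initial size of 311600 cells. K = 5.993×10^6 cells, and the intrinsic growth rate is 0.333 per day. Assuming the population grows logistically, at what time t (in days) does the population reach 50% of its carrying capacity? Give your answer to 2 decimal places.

8.72 days

A = (K − N₀)/N₀ = (5.993×10^6 − 311600)/311600 = 18.233.
Solve 5.993×10^6/(1 + 18.233·e^(−0.333t)) = 2.9965×10^6: 1 + 18.233·e^(−0.333t) = 2, so e^(−0.333t) = 0.0548456.
−0.333·t = ln(0.0548456) = -2.9032, so t = 2.9032/0.333 = 8.7184.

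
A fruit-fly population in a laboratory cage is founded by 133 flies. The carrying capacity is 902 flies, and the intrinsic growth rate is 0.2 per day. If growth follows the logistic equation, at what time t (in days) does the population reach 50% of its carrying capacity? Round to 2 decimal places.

8.77 days

A = (K − N₀)/N₀ = (902 − 133)/133 = 5.782.
Solve 902/(1 + 5.782·e^(−0.2t)) = 451: 1 + 5.782·e^(−0.2t) = 2, so e^(−0.2t) = 0.172952.
−0.2·t = ln(0.172952) = -1.7547, so t = 1.7547/0.2 = 8.7737.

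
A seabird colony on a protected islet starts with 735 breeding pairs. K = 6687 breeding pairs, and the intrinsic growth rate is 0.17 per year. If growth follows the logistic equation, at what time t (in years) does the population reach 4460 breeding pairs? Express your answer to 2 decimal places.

16.39 years

A = (K − N₀)/N₀ = (6687 − 735)/735 = 8.098.
Solve 6687/(1 + 8.098·e^(−0.17t)) = 4460: 1 + 8.098·e^(−0.17t) = 1.4993, so e^(−0.17t) = 0.0616609.
−0.17·t = ln(0.0616609) = -2.7861, so t = 2.7861/0.17 = 16.389.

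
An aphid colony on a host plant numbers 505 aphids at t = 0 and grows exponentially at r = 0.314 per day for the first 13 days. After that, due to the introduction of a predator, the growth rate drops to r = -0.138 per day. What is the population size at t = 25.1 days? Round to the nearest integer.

5635 aphids

Phase 1: N(13) = 505·e^(0.314×13) = 505·e^4.082 = 29928.3.
Phase 2 runs for 25.1 − 13 = 12.1 days at r = -0.138.
N(25.1) = 29928.3·e^(-0.138×12.1) = 29928.3·e^-1.67 = 5635.03.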